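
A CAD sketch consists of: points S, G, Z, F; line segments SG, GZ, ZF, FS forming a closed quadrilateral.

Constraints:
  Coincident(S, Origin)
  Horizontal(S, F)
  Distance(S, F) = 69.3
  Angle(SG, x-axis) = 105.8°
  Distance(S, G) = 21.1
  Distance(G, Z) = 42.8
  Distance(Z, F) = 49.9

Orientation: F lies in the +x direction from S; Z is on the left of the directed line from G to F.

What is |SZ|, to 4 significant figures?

49.35

S is at the origin; S and F share the same y with |SF| = 69.3 and F in +x, so F = (69.3, 0). SG runs at 105.8° with |SG| = 21.1, so G = (-5.745, 20.30). Z is determined by |GZ| = 42.8 and |ZF| = 49.9 together: it lies at the intersection of circle(G, 42.8) and circle(F, 49.9). With |GF| = 77.74, the foot of the radical line on GF is 34.64 from G and the perpendicular offset is √(42.8² − 34.64²) = 25.14. Taking the left-of-GF solution: Z = (34.26, 35.52).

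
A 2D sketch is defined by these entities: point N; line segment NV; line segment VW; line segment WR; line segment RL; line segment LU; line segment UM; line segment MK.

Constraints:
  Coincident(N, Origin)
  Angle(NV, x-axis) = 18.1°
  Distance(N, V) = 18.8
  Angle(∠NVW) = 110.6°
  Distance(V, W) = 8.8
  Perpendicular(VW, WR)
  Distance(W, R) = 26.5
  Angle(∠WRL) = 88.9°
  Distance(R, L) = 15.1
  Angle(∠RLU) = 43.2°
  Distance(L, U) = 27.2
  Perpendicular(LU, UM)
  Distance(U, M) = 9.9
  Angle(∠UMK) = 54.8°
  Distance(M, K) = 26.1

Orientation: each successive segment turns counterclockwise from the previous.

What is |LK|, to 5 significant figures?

7.8075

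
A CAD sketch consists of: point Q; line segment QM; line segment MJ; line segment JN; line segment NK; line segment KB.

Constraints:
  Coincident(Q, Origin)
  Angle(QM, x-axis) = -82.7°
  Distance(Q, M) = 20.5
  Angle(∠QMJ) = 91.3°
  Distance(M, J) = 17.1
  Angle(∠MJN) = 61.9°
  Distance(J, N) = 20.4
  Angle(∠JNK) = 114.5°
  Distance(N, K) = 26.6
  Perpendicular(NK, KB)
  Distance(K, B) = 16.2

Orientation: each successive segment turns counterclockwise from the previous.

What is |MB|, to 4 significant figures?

18.04

Q is at the origin; QM runs at -82.7° with length 20.5, so M = (2.605, -20.33). ∠QMJ = 91.3° gives MJ at 6.000° from the x-axis; with |MJ| = 17.1, J = (19.61, -18.55). ∠MJN = 61.9° gives JN at 124.1° from the x-axis; with |JN| = 20.4, N = (8.174, -1.654). ∠JNK = 114.5° gives NK at -170.4° from the x-axis; with |NK| = 26.6, K = (-18.05, -6.090). NK ⟂ KB, so KB runs at -80.40°; with |KB| = 16.2, B = (-15.35, -22.06). Then |MB| = |B − M| = 18.04.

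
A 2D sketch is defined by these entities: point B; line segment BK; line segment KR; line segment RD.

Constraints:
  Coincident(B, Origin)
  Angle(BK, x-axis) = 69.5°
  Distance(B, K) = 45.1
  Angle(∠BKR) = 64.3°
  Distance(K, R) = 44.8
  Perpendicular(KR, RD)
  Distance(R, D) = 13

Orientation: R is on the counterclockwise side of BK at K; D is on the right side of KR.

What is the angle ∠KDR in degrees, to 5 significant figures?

73.818°

B is at the origin; BK runs at 69.5° with length 45.1, so K = 45.1·(cos 69.5°, sin 69.5°) = (15.794, 42.244). ∠BKR = 64.3°, so KR runs at 69.5° + (180° − 64.3°) = 185.20° from the x-axis; with |KR| = 44.8, R = K + 44.8·(cos 185.20°, sin 185.20°) = (-28.821, 38.184). KR is perpendicular to RD; with |RD| = 13.0 on the right of KR, D = R + 13.0·(-0.090633, 0.99588) = (-29.999, 51.130). Then cos ∠KDR = DK·DR / (|DK||DR|), giving 73.818°.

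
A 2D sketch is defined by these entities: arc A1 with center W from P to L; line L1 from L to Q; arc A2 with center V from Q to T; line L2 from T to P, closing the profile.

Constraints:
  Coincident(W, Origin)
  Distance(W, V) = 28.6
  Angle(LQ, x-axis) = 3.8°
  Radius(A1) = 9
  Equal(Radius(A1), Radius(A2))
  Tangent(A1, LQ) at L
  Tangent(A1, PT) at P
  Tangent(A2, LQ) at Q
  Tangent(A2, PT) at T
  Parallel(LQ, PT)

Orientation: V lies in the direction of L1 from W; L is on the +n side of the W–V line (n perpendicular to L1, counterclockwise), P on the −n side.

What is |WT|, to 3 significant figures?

30.0

The slot axis is L1's direction at 3.8°, so u = (cos 3.8°, sin 3.8°) = (0.998, 0.0663) and n = (−sin 3.8°, cos 3.8°) = (-0.0663, 0.998). W is at the origin and V lies 28.6 along u from W, so V = 28.6·u = (28.5, 1.90). Tangency of A1 to both parallel lines with radius 9.0 puts L and P at W ± 9.0·n: L = (-0.596, 8.98), P = (0.596, -8.98). Equal radii place Q and T the same way about V: Q = V + 9.0·n = (27.9, 10.9), T = V − 9.0·n = (29.1, -7.08). Then |WT| = |T − W| = 30.0.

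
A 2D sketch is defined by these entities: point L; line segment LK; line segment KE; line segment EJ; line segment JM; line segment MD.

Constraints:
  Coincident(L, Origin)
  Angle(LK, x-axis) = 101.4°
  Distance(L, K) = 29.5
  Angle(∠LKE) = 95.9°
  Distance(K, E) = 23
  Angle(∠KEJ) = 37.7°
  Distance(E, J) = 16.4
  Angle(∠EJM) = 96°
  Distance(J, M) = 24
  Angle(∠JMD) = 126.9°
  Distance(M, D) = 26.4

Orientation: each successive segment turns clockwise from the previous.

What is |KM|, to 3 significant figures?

9.83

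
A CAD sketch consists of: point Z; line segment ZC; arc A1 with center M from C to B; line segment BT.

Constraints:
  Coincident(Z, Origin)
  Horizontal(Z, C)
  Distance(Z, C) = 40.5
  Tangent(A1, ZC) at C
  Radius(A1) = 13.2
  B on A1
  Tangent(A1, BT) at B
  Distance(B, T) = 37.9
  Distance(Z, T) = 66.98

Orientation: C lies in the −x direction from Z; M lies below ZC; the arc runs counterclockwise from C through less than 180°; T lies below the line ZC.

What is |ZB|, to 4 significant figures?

55.79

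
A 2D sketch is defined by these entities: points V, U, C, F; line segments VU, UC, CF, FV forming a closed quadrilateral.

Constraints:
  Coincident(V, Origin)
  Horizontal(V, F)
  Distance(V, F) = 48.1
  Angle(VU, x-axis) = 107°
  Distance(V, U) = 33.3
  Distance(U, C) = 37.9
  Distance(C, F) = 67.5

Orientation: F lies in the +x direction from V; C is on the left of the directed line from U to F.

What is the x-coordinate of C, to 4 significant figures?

16.20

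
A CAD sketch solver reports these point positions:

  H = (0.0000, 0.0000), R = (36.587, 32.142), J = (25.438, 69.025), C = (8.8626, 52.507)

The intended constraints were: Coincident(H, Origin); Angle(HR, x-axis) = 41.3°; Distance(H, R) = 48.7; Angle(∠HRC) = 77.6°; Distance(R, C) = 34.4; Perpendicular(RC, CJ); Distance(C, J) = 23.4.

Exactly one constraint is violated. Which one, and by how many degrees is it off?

Perpendicular(RC, CJ) — off by 8.80°.

H = (0.00, 0.00) ✓; HR at 41.30° ✓; |HR| = 48.70 ✓; ∠HRC = 77.60° ✓; |RC| = 34.40 ✓; ∠(RC, CJ) = 98.80° ✗; |CJ| = 23.40 ✓.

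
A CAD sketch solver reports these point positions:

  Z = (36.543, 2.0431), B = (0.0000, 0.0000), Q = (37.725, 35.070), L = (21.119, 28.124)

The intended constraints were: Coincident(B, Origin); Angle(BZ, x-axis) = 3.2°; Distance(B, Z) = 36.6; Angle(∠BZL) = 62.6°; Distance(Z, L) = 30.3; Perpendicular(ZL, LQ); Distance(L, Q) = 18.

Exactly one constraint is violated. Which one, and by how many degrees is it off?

Perpendicular(ZL, LQ) — off by 7.90°.

B = (0.00, 0.00) ✓; BZ at 3.200° ✓; |BZ| = 36.60 ✓; ∠BZL = 62.60° ✓; |ZL| = 30.30 ✓; ∠(ZL, LQ) = 97.90° ✗; |LQ| = 18.00 ✓.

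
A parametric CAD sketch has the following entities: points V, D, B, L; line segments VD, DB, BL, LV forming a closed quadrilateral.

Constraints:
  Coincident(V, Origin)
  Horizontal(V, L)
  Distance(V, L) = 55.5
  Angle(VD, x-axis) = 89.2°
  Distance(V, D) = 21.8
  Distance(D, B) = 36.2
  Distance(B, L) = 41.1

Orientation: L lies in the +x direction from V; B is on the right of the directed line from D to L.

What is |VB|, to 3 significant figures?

19.2

V is at the origin; VL is horizontal with |VL| = 55.5 and L in +x, so L = (55.5, 0). VD runs at 89.2° with |VD| = 21.8, so D = (0.304, 21.8). B is determined by |DB| = 36.2 and |BL| = 41.1 together: it lies at the intersection of circle(D, 36.2) and circle(L, 41.1). With |DL| = 59.3, the foot of the radical line on DL is 26.5 from D and the perpendicular offset is √(36.2² − 26.5²) = 24.7. Taking the right-of-DL solution: B = (15.9, -10.9).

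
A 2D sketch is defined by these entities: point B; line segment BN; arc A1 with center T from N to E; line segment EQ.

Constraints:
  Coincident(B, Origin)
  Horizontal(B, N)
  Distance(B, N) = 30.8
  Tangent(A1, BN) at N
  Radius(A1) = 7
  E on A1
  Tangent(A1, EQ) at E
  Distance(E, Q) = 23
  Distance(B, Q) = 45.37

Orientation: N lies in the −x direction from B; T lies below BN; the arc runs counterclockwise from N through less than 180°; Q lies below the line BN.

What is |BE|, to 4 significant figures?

38.58

Checks: |TE| = 7.000 ✓; ∠(TE, EQ) = 90.00° ✓; |EQ| = 23.00 ✓; |BQ| = 45.37 ✓.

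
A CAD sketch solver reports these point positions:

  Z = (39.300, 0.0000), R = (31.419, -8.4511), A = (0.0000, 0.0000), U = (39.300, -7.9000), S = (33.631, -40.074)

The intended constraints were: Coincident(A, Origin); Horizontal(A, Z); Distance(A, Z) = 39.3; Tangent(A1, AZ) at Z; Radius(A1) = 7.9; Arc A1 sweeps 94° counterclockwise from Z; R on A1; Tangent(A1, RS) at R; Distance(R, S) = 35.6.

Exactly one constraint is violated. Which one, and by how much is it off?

Distance(R, S) = 35.6 — off by 3.90.

A = (0.00, 0.00) ✓; A.y = 0.00, Z.y = 0.00 ✓; |AZ| = 39.30 ✓; ∠(UZ, ZA) = 90.00° ✓; |UZ| = 7.900 ✓; bearing(U→R) − bearing(U→Z) = 94.00° ✓; |UR| = 7.900 ✓; ∠(UR, RS) = 90.00° ✓; |RS| = 31.70 ✗.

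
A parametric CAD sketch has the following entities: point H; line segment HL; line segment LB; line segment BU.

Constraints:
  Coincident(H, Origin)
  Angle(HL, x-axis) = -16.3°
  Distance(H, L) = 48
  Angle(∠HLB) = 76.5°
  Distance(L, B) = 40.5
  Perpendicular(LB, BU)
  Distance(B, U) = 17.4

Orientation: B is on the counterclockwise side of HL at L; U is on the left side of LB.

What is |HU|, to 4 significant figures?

41.41

∠HLB = 76.5°, so LB runs at -16.3° + (180° − 76.5°) = 87.20° from the x-axis; with |LB| = 40.5, B = L + 40.5·(cos 87.20°, sin 87.20°) = (48.05, 26.98). The perpendicularity gives BU at right angles to LB; with |BU| = 17.4 on the left of LB, U = B + 17.4·(-0.9988, 0.04885) = (30.67, 27.83). Then |HU| = |U − H| = 41.41.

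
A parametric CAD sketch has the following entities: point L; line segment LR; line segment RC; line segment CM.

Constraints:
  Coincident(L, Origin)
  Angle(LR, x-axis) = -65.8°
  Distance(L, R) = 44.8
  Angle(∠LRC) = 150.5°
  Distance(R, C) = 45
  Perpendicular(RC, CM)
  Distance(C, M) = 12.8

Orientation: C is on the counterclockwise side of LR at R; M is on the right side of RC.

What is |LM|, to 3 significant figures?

90.9

L is at the origin; LR runs at -65.8° with length 44.8, so R = 44.8·(cos -65.8°, sin -65.8°) = (18.4, -40.9). ∠LRC = 150.5°, so RC runs at -65.8° + (180° − 150.5°) = -36.3° from the x-axis; with |RC| = 45.0, C = R + 45.0·(cos -36.3°, sin -36.3°) = (54.6, -67.5). RC is perpendicular to CM; with |CM| = 12.8 on the right of RC, M = C + 12.8·(-0.592, -0.806) = (47.1, -77.8). Then |LM| = |M − L| = 90.9.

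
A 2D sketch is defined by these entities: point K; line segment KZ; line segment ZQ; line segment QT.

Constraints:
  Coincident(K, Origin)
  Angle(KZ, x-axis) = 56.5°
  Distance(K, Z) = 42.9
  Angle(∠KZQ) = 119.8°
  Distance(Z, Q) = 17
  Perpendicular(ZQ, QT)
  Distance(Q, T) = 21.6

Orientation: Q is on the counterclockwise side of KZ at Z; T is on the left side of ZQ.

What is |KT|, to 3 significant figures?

41.4

∠KZQ = 119.8°, so ZQ runs at 56.5° + (180° − 119.8°) = 117° from the x-axis; with |ZQ| = 17.0, Q = Z + 17.0·(cos 117°, sin 117°) = (16.0, 51.0). ZQ ⟂ QT; with |QT| = 21.6 on the left of ZQ, T = Q + 21.6·(-0.893, -0.449) = (-3.26, 41.3). Then |KT| = |T − K| = 41.4.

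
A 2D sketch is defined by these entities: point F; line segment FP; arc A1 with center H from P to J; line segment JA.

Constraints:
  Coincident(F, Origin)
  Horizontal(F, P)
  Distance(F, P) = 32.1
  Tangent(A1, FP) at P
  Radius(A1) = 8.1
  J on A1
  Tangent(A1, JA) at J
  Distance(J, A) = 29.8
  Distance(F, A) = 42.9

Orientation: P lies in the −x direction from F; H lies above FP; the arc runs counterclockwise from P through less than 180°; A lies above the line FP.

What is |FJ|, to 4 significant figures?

25.15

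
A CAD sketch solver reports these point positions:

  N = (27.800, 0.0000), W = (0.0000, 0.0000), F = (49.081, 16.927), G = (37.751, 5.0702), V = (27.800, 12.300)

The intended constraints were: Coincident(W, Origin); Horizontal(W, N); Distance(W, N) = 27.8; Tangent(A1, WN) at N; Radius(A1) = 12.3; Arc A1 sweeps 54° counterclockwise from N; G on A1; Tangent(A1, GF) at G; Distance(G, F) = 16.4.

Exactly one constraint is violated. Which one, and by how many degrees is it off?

Tangent(A1, GF) at G — off by 7.70°.

W = (0.00, 0.00) ✓; W.y = 0.00, N.y = 0.00 ✓; |WN| = 27.80 ✓; ∠(VN, NW) = 90.00° ✓; |VN| = 12.30 ✓; bearing(V→G) − bearing(V→N) = 54.00° ✓; |VG| = 12.30 ✓; ∠(VG, GF) = 97.70° ✗; |GF| = 16.40 ✓.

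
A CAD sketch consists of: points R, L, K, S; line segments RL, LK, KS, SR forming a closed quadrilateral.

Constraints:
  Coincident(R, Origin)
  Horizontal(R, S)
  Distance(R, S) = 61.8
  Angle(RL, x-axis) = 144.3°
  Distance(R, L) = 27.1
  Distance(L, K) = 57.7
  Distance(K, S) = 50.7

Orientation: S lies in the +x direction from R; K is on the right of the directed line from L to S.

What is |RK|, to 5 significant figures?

31.410

Checks: |LK| = 57.70 ✓; |KS| = 50.70 ✓.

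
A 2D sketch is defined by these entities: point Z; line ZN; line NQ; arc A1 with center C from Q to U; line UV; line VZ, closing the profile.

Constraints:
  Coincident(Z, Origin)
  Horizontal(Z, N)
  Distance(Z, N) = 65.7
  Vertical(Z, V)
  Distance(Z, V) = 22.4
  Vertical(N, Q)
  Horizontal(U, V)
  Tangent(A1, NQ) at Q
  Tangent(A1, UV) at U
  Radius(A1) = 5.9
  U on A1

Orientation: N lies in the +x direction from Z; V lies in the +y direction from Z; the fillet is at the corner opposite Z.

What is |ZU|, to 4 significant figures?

63.86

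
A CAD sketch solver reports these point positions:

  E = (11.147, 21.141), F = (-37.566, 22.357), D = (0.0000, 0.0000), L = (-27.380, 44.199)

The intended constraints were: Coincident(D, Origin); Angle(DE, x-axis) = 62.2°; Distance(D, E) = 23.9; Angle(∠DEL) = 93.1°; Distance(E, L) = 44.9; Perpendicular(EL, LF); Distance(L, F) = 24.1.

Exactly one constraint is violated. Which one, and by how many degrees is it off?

Perpendicular(EL, LF) — off by 5.90°.

D = (0.00, 0.00) ✓; DE at 62.20° ✓; |DE| = 23.90 ✓; ∠DEL = 93.10° ✓; |EL| = 44.90 ✓; ∠(EL, LF) = 95.90° ✗; |LF| = 24.10 ✓.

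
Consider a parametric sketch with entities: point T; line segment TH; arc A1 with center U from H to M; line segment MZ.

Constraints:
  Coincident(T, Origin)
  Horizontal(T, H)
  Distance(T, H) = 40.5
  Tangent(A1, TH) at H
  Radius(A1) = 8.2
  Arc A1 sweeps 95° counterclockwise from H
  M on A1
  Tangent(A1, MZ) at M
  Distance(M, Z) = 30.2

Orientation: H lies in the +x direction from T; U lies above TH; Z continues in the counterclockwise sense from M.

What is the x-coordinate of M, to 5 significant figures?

48.669

A1 meets TH tangentially, so UH is at right angles to TH, so U = H + (0, 8.2) = (40.500, 8.2000). On A1, H sits at bearing -90° from U; a 95° counterclockwise sweep puts M at bearing 5°, so M = U + 8.2·(cos 5°, sin 5°) = (48.669, 8.9147). So M.x = 48.669.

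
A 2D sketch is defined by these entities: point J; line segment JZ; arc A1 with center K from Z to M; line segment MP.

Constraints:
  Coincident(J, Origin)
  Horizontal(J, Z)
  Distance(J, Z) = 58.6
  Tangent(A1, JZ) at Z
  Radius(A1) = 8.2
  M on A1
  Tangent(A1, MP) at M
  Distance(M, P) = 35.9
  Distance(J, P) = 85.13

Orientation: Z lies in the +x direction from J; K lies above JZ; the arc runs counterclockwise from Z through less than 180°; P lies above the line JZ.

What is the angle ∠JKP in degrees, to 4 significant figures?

123.3°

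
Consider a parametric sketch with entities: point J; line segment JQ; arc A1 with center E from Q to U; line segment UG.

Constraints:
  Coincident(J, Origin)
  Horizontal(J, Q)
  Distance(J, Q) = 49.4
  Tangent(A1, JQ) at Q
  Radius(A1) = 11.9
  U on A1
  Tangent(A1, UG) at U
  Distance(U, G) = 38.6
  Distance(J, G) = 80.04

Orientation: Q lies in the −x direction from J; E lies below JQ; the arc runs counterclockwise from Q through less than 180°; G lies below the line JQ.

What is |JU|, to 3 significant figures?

62.4

Checks: |EU| = 11.90 ✓; ∠(EU, UG) = 90.00° ✓; |UG| = 38.60 ✓; |JG| = 80.04 ✓.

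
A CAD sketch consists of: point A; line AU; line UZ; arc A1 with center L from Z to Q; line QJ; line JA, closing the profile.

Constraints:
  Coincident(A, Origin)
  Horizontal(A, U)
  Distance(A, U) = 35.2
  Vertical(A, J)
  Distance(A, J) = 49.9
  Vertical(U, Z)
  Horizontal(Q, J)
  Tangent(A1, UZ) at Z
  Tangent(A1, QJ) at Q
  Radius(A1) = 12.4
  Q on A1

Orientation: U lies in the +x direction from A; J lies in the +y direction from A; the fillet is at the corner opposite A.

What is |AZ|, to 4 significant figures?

51.43

A is at the origin; AU is horizontal with |AU| = 35.2 and U on the +x side, so U = (35.20, 0.000). AJ is vertical with |AJ| = 49.9 and J on the +y side, so J = (0.000, 49.90). The virtual corner opposite A is at (35.20, 49.90). A1 meets UZ tangentially, so LZ is at right angles to UZ and A1 meets QJ tangentially, so LQ is at right angles to QJ, with radius 12.4, so the center L sits 12.4 in from both sides at L = (22.80, 37.50). That places the tangent points at Z = (35.20, 37.50) on UZ and Q = (22.80, 49.90) on QJ. Then |AZ| = |Z − A| = 51.43.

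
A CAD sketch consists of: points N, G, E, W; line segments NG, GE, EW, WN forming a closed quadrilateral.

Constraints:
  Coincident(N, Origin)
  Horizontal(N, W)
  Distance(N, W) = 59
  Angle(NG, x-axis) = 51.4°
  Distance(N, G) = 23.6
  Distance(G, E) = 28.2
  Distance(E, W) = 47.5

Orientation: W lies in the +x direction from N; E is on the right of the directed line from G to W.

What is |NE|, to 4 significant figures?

15.80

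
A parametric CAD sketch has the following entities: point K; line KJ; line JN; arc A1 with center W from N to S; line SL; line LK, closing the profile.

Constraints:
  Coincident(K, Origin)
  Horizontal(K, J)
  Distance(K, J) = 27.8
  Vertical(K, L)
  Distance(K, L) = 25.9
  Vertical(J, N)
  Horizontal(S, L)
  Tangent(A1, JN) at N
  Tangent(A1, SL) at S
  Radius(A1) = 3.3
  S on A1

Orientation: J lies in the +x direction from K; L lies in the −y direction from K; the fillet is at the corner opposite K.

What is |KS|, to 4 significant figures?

35.65

K is at the origin; K and J share the same y with |KJ| = 27.8 and J on the +x side, so J = (27.80, 0.000). K and L share the same x with |KL| = 25.9 and L on the −y side, so L = (0.000, -25.90). The virtual corner opposite K is at (27.80, -25.90). Since A1 is tangent to JN there, WN ⟂ JN and since A1 is tangent to SL there, WS ⟂ SL, with radius 3.3, so the center W sits 3.3 in from both sides at W = (24.50, -22.60). That places the tangent points at N = (27.80, -22.60) on JN and S = (24.50, -25.90) on SL. Then |KS| = |S − K| = 35.65.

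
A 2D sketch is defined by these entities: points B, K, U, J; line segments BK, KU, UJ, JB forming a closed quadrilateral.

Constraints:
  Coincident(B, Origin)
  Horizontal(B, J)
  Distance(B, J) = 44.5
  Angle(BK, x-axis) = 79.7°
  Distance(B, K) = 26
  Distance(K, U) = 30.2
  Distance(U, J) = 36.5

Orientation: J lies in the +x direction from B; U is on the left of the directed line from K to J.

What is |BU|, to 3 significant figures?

48.2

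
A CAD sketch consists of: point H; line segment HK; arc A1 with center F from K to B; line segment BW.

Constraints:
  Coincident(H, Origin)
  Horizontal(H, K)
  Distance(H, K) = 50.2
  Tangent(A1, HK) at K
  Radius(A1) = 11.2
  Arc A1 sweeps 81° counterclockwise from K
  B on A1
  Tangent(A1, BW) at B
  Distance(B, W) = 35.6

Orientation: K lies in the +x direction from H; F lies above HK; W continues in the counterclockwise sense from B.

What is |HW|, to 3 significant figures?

80.4

H is at the origin; H and K share the same y with |HK| = 50.2 and K on the +x side, so K = (50.2, 0.00). Since A1 is tangent to HK there, FK ⟂ HK, so F = K + (0, 11.2) = (50.2, 11.2). On A1, K sits at bearing -90° from F; an 81° counterclockwise sweep puts B at bearing -9°, so B = F + 11.2·(cos -9°, sin -9°) = (61.3, 9.45). Since A1 is tangent to BW there, FB ⟂ BW, so BW runs along (−sin -9°, cos -9°); with |BW| = 35.6, W = (66.8, 44.6). Then |HW| = |W − H| = 80.4.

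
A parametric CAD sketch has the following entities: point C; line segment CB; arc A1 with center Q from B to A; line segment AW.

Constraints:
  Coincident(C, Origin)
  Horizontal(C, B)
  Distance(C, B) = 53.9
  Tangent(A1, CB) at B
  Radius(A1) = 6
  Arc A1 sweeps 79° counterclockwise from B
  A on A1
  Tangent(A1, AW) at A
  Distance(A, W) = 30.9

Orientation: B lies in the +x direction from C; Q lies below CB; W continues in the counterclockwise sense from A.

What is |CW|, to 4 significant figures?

54.88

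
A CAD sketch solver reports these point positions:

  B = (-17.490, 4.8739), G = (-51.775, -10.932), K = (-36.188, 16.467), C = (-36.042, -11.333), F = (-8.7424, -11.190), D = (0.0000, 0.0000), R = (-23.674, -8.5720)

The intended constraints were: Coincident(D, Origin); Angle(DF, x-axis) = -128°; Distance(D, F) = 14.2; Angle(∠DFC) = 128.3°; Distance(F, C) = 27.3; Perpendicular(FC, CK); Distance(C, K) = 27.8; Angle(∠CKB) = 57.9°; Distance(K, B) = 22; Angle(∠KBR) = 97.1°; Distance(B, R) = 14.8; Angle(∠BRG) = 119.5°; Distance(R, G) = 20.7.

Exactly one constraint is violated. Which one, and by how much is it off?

Distance(R, G) = 20.7 — off by 7.50.

D = (0.00, 0.00) ✓; DF at -128.0° ✓; |DF| = 14.20 ✓; ∠DFC = 128.3° ✓; |FC| = 27.30 ✓; ∠(FC, CK) = 90.00° ✓; |CK| = 27.80 ✓; ∠CKB = 57.90° ✓; |KB| = 22.00 ✓; ∠KBR = 97.10° ✓; |BR| = 14.80 ✓; ∠BRG = 119.5° ✓; |RG| = 28.20 ✗.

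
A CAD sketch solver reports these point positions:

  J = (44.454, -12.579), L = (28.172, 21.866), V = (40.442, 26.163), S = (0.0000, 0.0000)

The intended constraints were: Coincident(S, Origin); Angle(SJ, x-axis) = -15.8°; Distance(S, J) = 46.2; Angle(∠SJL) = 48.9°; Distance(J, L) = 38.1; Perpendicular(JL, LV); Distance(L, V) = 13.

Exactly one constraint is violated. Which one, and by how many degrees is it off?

Perpendicular(JL, LV) — off by 6.00°.

S = (0.00, 0.00) ✓; SJ at -15.80° ✓; |SJ| = 46.20 ✓; ∠SJL = 48.90° ✓; |JL| = 38.10 ✓; ∠(JL, LV) = 96.00° ✗; |LV| = 13.00 ✓.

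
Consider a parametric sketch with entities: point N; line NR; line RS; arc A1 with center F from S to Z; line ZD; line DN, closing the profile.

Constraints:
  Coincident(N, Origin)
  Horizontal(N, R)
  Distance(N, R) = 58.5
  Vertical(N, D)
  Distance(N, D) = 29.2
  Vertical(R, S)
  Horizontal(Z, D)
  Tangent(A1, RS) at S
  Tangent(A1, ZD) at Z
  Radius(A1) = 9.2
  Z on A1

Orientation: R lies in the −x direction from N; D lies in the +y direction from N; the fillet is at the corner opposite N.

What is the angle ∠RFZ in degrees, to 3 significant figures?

155°

N is at the origin; NR is horizontal with |NR| = 58.5 and R on the −x side, so R = (-58.5, 0.00). N and D share the same x with |ND| = 29.2 and D on the +y side, so D = (0.00, 29.2). The virtual corner opposite N is at (-58.5, 29.2). Since A1 is tangent to RS there, FS ⟂ RS and the tangent condition forces FZ to be normal to ZD, with radius 9.2, so the center F sits 9.2 in from both sides at F = (-49.3, 20.0). That places the tangent points at S = (-58.5, 20.0) on RS and Z = (-49.3, 29.2) on ZD. Then cos ∠RFZ = FR·FZ / (|FR||FZ|), giving 155°.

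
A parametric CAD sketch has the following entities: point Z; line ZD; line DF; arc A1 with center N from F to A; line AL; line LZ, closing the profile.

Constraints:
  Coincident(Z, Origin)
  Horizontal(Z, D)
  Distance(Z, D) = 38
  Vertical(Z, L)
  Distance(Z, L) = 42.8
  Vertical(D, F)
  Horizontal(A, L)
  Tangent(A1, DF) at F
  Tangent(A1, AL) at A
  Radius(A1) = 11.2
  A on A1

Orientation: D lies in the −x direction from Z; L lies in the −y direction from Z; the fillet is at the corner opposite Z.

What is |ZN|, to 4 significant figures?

41.43

ZL is vertical with |ZL| = 42.8 and L on the −y side, so L = (0.000, -42.80). The virtual corner opposite Z is at (-38.00, -42.80). Tangency of A1 to DF means the radius NF is perpendicular to DF and since A1 is tangent to AL there, NA ⟂ AL, with radius 11.2, so the center N sits 11.2 in from both sides at N = (-26.80, -31.60). Then |ZN| = |N − Z| = 41.43.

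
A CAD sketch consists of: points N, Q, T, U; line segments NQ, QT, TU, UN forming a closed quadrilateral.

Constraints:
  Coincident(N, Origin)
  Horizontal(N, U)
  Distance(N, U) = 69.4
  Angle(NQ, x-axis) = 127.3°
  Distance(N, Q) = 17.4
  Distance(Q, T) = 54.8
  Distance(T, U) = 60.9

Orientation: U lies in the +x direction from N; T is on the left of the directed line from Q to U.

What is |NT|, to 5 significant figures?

57.931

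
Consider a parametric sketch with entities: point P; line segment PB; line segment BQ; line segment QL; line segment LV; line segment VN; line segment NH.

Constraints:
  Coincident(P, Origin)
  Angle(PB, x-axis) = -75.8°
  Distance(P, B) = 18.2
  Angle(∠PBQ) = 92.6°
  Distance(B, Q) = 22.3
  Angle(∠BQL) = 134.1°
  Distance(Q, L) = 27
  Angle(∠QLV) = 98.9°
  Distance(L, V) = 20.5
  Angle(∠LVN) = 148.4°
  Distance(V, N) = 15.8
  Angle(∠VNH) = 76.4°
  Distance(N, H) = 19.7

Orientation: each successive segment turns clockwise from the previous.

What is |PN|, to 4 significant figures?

27.68

∠QLV = 98.9° gives LV at 69.80° from the x-axis; with |LV| = 20.5, V = (-33.40, 8.281). ∠LVN = 148.4° gives VN at 38.20° from the x-axis; with |VN| = 15.8, N = (-20.98, 18.05). Then |PN| = |N − P| = 27.68.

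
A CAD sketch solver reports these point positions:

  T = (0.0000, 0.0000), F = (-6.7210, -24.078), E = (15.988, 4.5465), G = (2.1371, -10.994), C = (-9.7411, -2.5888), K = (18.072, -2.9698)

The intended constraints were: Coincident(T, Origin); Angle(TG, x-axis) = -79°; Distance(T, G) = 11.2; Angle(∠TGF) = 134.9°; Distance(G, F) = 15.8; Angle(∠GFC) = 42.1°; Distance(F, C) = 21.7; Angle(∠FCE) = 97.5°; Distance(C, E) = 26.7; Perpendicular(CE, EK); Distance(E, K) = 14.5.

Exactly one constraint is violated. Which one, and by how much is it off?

Distance(E, K) = 14.5 — off by 6.70.

T = (0.00, 0.00) ✓; TG at -79.00° ✓; |TG| = 11.20 ✓; ∠TGF = 134.9° ✓; |GF| = 15.80 ✓; ∠GFC = 42.10° ✓; |FC| = 21.70 ✓; ∠FCE = 97.50° ✓; |CE| = 26.70 ✓; ∠(CE, EK) = 90.00° ✓; |EK| = 7.800 ✗.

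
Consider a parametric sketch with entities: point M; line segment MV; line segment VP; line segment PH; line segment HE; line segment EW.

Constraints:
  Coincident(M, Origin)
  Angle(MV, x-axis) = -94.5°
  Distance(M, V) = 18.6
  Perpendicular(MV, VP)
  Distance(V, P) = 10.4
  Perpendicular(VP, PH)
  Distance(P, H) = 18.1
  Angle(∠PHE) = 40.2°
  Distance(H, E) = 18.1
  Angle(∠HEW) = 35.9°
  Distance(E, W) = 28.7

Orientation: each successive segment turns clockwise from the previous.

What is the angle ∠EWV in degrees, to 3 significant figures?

8.90°

M is at the origin; MV runs at -94.5° with length 18.6, so V = (-1.46, -18.5). The perpendicularity gives VP at right angles to MV, so VP runs at 176°; with |VP| = 10.4, P = (-11.8, -17.7). The perpendicularity gives PH at right angles to VP, so PH runs at 85.5°; with |PH| = 18.1, H = (-10.4, 0.318). ∠PHE = 40.2° gives HE at -54.3° from the x-axis; with |HE| = 18.1, E = (0.155, -14.4). ∠HEW = 35.9° gives EW at 162° from the x-axis; with |EW| = 28.7, W = (-27.1, -5.32). Then cos ∠EWV = WE·WV / (|WE||WV|), giving 8.90°.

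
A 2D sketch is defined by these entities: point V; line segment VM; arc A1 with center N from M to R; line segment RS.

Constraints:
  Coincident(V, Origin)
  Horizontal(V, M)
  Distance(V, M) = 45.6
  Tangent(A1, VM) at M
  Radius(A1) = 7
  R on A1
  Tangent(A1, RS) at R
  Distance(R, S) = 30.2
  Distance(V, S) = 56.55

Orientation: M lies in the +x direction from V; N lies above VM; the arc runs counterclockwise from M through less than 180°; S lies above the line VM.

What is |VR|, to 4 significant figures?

53.02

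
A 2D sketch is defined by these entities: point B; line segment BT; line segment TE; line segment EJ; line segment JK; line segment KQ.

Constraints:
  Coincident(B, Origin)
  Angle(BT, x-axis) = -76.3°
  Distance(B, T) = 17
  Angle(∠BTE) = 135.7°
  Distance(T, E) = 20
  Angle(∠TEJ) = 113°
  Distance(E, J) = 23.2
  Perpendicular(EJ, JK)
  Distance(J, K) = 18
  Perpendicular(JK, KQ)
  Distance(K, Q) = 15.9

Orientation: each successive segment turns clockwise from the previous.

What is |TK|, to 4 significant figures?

31.02

B is at the origin; BT runs at -76.3° with length 17.0, so T = (4.026, -16.52). ∠BTE = 135.7° gives TE at -120.6° from the x-axis; with |TE| = 20.0, E = (-6.155, -33.73). ∠TEJ = 113.0° gives EJ at 172.4° from the x-axis; with |EJ| = 23.2, J = (-29.15, -30.66). EJ is perpendicular to JK, so JK runs at 82.40°; with |JK| = 18.0, K = (-26.77, -12.82). Then |TK| = |K − T| = 31.02.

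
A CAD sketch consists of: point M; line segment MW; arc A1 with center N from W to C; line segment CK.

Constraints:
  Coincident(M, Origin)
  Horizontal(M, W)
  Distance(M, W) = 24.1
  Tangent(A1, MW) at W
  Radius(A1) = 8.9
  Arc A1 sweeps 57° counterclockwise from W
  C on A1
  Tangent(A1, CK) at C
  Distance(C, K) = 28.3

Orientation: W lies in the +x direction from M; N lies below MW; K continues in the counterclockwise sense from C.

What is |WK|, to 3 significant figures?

36.0

M is at the origin; MW is horizontal with |MW| = 24.1 and W on the +x side, so W = (24.1, 0.00). A1 meets MW tangentially, so NW is at right angles to MW, so N = W + (0, -8.9) = (24.1, -8.90). On A1, W sits at bearing 90° from N; a 57° counterclockwise sweep puts C at bearing 147°, so C = N + 8.9·(cos 147°, sin 147°) = (16.6, -4.05). The tangent condition forces NC to be normal to CK, so CK runs along (−sin 147°, cos 147°); with |CK| = 28.3, K = (1.22, -27.8). Then |WK| = |K − W| = 36.0.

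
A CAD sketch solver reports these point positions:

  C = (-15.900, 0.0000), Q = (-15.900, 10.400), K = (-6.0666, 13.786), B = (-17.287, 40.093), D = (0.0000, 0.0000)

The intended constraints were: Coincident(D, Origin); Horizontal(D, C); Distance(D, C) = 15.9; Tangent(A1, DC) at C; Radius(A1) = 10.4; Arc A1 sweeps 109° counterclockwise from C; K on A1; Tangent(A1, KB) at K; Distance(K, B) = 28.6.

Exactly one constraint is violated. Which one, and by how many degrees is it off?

Tangent(A1, KB) at K — off by 4.10°.

D = (0.00, 0.00) ✓; D.y = 0.00, C.y = 0.00 ✓; |DC| = 15.90 ✓; ∠(QC, CD) = 90.00° ✓; |QC| = 10.40 ✓; bearing(Q→K) − bearing(Q→C) = 109.0° ✓; |QK| = 10.40 ✓; ∠(QK, KB) = 85.90° ✗; |KB| = 28.60 ✓.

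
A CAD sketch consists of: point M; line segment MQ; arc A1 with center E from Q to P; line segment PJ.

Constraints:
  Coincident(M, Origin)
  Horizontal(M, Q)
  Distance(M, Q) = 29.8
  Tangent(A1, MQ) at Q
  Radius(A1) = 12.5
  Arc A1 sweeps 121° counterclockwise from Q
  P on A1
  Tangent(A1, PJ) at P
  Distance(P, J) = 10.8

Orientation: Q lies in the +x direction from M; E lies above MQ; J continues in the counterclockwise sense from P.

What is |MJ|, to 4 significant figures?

44.91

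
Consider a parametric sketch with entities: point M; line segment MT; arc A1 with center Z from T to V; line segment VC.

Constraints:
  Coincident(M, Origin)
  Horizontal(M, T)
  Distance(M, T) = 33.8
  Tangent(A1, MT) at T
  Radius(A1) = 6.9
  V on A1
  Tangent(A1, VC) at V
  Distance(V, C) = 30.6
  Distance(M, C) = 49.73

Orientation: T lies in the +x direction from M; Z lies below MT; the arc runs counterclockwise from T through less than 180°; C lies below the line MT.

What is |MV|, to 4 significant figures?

28.15

M is at the origin; MT is horizontal with |MT| = 33.8 and T on the +x side, so T = (33.80, 0.000). The tangent condition forces ZT to be normal to MT, so Z = T + (0, -6.9) = (33.80, -6.900). Since ZV ⟂ VC (tangency), |ZC| = √(6.9² + 30.6²) = 31.37 regardless of where V sits on A1. So C lies on both circle(M, 49.73) and circle(Z, 31.37); the below-MT intersection is C = (31.83, -38.21). V is the foot of the tangent from C: V = (26.99, -7.993).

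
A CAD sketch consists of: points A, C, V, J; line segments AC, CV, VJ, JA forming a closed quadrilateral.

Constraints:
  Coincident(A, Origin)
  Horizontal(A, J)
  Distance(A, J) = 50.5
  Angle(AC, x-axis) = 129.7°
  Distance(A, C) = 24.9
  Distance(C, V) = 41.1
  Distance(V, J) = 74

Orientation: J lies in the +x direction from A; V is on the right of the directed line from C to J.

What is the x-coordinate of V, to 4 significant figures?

-20.24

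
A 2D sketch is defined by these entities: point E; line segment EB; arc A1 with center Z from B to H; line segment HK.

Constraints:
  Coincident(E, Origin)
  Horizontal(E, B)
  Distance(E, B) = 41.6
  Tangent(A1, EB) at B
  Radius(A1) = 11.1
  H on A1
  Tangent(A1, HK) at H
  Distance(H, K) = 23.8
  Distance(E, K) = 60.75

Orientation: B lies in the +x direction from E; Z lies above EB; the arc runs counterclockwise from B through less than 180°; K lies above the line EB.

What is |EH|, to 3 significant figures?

54.1

Checks: E.y = 0.00, B.y = 0.00 ✓; |ZH| = 11.10 ✓; ∠(ZH, HK) = 90.00° ✓; |HK| = 23.80 ✓; |EK| = 60.75 ✓.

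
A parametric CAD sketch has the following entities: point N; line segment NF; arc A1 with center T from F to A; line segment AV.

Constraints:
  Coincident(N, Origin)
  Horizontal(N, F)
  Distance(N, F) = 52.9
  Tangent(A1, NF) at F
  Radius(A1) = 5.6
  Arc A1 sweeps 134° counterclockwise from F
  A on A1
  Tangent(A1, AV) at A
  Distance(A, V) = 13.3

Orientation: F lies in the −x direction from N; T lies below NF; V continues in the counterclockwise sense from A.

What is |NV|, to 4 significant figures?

51.36

On A1, F sits at bearing 90° from T; a 134° counterclockwise sweep puts A at bearing 224°, so A = T + 5.6·(cos 224°, sin 224°) = (-56.93, -9.490). The tangent condition forces TA to be normal to AV, so AV runs along (−sin 224°, cos 224°); with |AV| = 13.3, V = (-47.69, -19.06). Then |NV| = |V − N| = 51.36.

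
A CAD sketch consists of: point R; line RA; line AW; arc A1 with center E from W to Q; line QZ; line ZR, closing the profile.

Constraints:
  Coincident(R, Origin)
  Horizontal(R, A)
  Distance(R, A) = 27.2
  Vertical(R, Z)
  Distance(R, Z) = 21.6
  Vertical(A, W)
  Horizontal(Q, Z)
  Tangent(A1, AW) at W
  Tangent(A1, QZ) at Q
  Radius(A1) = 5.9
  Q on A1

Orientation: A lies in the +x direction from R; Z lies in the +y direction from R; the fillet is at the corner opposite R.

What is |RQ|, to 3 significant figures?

30.3

R is at the origin; R and A share the same y with |RA| = 27.2 and A on the +x side, so A = (27.2, 0.00). R and Z share the same x with |RZ| = 21.6 and Z on the +y side, so Z = (0.00, 21.6). The virtual corner opposite R is at (27.2, 21.6). A1 meets AW tangentially, so EW is at right angles to AW and the tangent condition forces EQ to be normal to QZ, with radius 5.9, so the center E sits 5.9 in from both sides at E = (21.3, 15.7). That places the tangent points at W = (27.2, 15.7) on AW and Q = (21.3, 21.6) on QZ. Then |RQ| = |Q − R| = 30.3.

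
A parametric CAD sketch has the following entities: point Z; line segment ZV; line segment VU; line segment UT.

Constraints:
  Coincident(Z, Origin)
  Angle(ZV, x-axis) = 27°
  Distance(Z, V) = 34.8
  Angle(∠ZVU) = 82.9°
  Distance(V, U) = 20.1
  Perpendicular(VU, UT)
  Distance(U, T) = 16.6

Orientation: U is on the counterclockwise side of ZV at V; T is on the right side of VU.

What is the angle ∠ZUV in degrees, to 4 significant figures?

65.42°

Z is at the origin; ZV runs at 27.0° with length 34.8, so V = 34.8·(cos 27.0°, sin 27.0°) = (31.01, 15.80). ∠ZVU = 82.9°, so VU runs at 27.0° + (180° − 82.9°) = 124.1° from the x-axis; with |VU| = 20.1, U = V + 20.1·(cos 124.1°, sin 124.1°) = (19.74, 32.44). Then cos ∠ZUV = UZ·UV / (|UZ||UV|), giving 65.42°.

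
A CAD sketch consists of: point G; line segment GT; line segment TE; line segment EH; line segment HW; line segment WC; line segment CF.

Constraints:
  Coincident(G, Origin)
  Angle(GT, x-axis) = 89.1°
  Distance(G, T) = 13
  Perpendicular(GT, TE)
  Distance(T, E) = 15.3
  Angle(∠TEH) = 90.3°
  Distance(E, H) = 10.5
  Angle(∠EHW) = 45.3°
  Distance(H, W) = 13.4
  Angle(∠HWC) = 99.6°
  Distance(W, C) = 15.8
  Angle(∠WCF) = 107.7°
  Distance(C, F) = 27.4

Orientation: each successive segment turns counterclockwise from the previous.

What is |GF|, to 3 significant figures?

44.3

G is at the origin; GT runs at 89.1° with length 13.0, so T = (0.204, 13.0). GT is perpendicular to TE, so TE runs at 179°; with |TE| = 15.3, E = (-15.1, 13.2). ∠TEH = 90.3° gives EH at -91.2° from the x-axis; with |EH| = 10.5, H = (-15.3, 2.74). ∠EHW = 45.3° gives HW at 43.5° from the x-axis; with |HW| = 13.4, W = (-5.59, 12.0). ∠HWC = 99.6° gives WC at 124° from the x-axis; with |WC| = 15.8, C = (-14.4, 25.1). ∠WCF = 107.7° gives CF at -164° from the x-axis; with |CF| = 27.4, F = (-40.7, 17.4). Then |GF| = |F − G| = 44.3.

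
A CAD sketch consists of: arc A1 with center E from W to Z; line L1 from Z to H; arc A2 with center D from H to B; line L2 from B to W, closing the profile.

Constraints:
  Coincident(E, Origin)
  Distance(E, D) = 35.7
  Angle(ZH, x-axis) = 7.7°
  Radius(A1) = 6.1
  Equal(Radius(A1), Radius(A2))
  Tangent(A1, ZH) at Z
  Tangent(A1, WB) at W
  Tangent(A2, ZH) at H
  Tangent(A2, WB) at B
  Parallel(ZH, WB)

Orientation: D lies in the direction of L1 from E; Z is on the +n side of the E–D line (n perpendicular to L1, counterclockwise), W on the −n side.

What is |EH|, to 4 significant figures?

36.22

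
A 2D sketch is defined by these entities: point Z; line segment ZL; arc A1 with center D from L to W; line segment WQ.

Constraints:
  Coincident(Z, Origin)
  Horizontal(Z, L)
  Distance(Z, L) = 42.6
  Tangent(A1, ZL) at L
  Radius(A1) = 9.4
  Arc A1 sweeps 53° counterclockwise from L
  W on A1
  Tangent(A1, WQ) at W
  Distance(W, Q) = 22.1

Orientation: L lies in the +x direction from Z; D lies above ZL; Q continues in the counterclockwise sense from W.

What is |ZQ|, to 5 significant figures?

66.919

Z is at the origin; Z and L share the same y with |ZL| = 42.6 and L on the +x side, so L = (42.600, 0.0000). Since A1 is tangent to ZL there, DL ⟂ ZL, so D = L + (0, 9.4) = (42.600, 9.4000). On A1, L sits at bearing -90° from D; a 53° counterclockwise sweep puts W at bearing -37°, so W = D + 9.4·(cos -37°, sin -37°) = (50.107, 3.7429). The tangent condition forces DW to be normal to WQ, so WQ runs along (−sin -37°, cos -37°); with |WQ| = 22.1, Q = (63.407, 21.393). Then |ZQ| = |Q − Z| = 66.919.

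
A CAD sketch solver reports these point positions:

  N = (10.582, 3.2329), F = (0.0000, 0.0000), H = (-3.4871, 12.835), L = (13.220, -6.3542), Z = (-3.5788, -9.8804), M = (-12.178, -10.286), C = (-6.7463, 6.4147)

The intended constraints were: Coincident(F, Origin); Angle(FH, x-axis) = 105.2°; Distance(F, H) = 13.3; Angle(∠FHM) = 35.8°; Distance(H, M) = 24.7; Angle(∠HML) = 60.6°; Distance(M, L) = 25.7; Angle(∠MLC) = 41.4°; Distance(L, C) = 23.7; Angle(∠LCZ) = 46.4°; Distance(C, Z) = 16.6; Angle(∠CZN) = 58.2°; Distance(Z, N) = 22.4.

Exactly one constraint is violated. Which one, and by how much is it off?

Distance(Z, N) = 22.4 — off by 3.10.

F = (0.00, 0.00) ✓; FH at 105.2° ✓; |FH| = 13.30 ✓; ∠FHM = 35.80° ✓; |HM| = 24.70 ✓; ∠HML = 60.60° ✓; |ML| = 25.70 ✓; ∠MLC = 41.40° ✓; |LC| = 23.70 ✓; ∠LCZ = 46.40° ✓; |CZ| = 16.60 ✓; ∠CZN = 58.20° ✓; |ZN| = 19.30 ✗.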